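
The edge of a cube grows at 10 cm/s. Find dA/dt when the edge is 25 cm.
3000 cm²/s

A = 6s²
dA/dt = 12s · ds/dt = 12·25·10 = 3000 cm²/s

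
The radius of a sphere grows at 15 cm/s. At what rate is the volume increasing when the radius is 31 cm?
57660π cm³/s

V = (4/3)πr³
dV/dt = dV/dr · dr/dt = 4πr² · 15
At r = 31: dV/dt = 57660π cm³/s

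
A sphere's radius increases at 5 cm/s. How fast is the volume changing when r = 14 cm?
3920π cm³/s

V = (4/3)πr³
dV/dt = dV/dr · dr/dt = 4πr² · 5
At r = 14: dV/dt = 3920π cm³/s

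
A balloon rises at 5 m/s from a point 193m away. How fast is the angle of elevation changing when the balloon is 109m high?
0.019642 rad/s

tan(θ) = y/193
sec²(θ) · dθ/dt = (1/193) · dy/dt
dθ/dt = cos²(θ)/193 · 5 = 193/(193² + 109²) · 5
dθ/dt = 0.019642 rad/s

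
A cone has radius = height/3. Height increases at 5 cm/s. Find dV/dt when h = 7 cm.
245π/9 cm³/s

V = (1/3)π(h/3)²h = πh³/27
dV/dt = πh²/9 · 5
At h = 7: dV/dt = 245π/9 cm³/s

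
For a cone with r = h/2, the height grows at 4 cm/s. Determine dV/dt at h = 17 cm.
289π cm³/s

V = (1/3)π(h/2)²h = πh³/12
dV/dt = πh²/4 · 4
At h = 17: dV/dt = 289π cm³/s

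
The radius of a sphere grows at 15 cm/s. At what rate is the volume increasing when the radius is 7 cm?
2940π cm³/s

V = (4/3)πr³
dV/dt = dV/dr · dr/dt = 4πr² · 15
At r = 7: dV/dt = 2940π cm³/s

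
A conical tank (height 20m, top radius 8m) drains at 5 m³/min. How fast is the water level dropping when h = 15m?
5/(36π) ≈ 0.04421 m/min

r/h = 8/20, so r = (2/5)h
V = (1/3)πr²h = (1/3)π((2/5)h)²h = (4/75)πh³
dV/dh = (4/25)πh²
dh/dt = (dV/dt)/(dV/dh) = -5/((4/25)π·15²) = -5/(36π) m/min
The level is dropping at 5/(36π) ≈ 0.04421 m/min.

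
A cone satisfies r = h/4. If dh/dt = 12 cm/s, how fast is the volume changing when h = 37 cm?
4107π/4 cm³/s

V = (1/3)π(h/4)²h = πh³/48
dV/dt = πh²/16 · 12
At h = 37: dV/dt = 4107π/4 cm³/s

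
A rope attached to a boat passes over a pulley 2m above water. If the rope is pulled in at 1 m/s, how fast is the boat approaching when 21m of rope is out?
21√437/437 ≈ 1.005 m/s

rope² = x² + 2²
x = √(21² - 2²) = √437
dx/dt = (rope/x) · d(rope)/dt = (21/√437) · (-1) = -21√437/437 m/s
The boat approaches at 21√437/437 ≈ 1.005 m/s.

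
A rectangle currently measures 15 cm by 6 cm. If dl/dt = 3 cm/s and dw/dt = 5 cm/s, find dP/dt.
16 cm/s

P = 2(l + w)
dP/dt = 2(dl/dt + dw/dt) = 2(3 + 5) = 16 cm/s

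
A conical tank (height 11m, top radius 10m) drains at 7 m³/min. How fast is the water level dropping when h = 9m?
847/(8100π) ≈ 0.03328 m/min

r/h = 10/11, so r = (10/11)h
V = (1/3)πr²h = (1/3)π((10/11)h)²h = (100/363)πh³
dV/dh = (100/121)πh²
dh/dt = (dV/dt)/(dV/dh) = -7/((100/121)π·9²) = -847/(8100π) m/min
The level is dropping at 847/(8100π) ≈ 0.03328 m/min.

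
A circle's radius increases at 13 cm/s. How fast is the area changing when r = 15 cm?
390π cm²/s

A = πr²
dA/dt = 2πr · dr/dt = 2π(15)(13) = 390π cm²/s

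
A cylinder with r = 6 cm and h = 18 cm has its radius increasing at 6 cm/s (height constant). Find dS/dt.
360π cm²/s

S = 2πrh + 2πr² (lateral + bases)
dS/dt = (2πh + 4πr)·dr/dt = (2π·18 + 4π·6)·6
= 360π cm²/s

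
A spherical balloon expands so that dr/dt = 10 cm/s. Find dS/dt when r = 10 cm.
800π cm²/s

S = 4πr²
dS/dt = dS/dr · dr/dt = 8πr · 10
At r = 10: dS/dt = 800π cm²/s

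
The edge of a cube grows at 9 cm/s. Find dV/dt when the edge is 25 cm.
16875 cm³/s

V = s³
dV/dt = 3s² · ds/dt = 3·25²·9 = 16875 cm³/s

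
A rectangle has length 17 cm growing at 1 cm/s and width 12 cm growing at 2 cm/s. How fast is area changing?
46 cm²/s

A = lw
dA/dt = w·dl/dt + l·dw/dt = 12·1 + 17·2 = 46 cm²/s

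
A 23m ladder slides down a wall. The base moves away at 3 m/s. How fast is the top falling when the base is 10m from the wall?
10√429/143 ≈ 1.448 m/s

x² + y² = 23²
2x·dx/dt + 2y·dy/dt = 0
dy/dt = -x/y · dx/dt = -10/√429 · 3 = -10√429/143 m/s
The top is descending at 10√429/143 ≈ 1.448 m/s.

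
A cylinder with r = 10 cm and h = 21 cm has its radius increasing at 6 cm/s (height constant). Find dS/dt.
492π cm²/s

S = 2πrh + 2πr² (lateral + bases)
dS/dt = (2πh + 4πr)·dr/dt = (2π·21 + 4π·10)·6
= 492π cm²/s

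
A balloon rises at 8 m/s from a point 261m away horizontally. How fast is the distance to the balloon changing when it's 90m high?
80√941/941 ≈ 2.608 m/s

z² = 261² + y²
z = √(261² + 90²) = 9√941
dz/dt = y/z · dy/dt = 90/(9√941) · 8 = 80√941/941 ≈ 2.608 m/s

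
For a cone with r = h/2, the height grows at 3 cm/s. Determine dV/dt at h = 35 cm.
3675π/4 cm³/s

V = (1/3)π(h/2)²h = πh³/12
dV/dt = πh²/4 · 3
At h = 35: dV/dt = 3675π/4 cm³/s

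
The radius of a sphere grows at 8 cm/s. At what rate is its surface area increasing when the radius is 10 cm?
640π cm²/s

S = 4πr²
dS/dt = dS/dr · dr/dt = 8πr · 8
At r = 10: dS/dt = 640π cm²/s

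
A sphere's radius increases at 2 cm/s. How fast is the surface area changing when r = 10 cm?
160π cm²/s

S = 4πr²
dS/dt = dS/dr · dr/dt = 8πr · 2
At r = 10: dS/dt = 160π cm²/s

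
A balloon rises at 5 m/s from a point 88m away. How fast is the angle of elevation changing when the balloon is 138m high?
0.016425 rad/s

tan(θ) = y/88
sec²(θ) · dθ/dt = (1/88) · dy/dt
dθ/dt = cos²(θ)/88 · 5 = 88/(88² + 138²) · 5
dθ/dt = 0.016425 rad/s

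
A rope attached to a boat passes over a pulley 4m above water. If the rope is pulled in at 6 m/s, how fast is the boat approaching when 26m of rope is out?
26√165/55 ≈ 6.072 m/s

rope² = x² + 4²
x = √(26² - 4²) = 2√165
dx/dt = (rope/x) · d(rope)/dt = (26/(2√165)) · (-6) = -26√165/55 m/s
The boat approaches at 26√165/55 ≈ 6.072 m/s.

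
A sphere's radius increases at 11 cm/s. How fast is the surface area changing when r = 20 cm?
1760π cm²/s

S = 4πr²
dS/dt = dS/dr · dr/dt = 8πr · 11
At r = 20: dS/dt = 1760π cm²/s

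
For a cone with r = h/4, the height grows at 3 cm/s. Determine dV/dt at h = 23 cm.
1587π/16 cm³/s

V = (1/3)π(h/4)²h = πh³/48
dV/dt = πh²/16 · 3
At h = 23: dV/dt = 1587π/16 cm³/s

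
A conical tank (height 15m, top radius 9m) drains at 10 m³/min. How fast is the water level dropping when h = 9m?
250/(729π) ≈ 0.1092 m/min

r/h = 9/15, so r = (3/5)h
V = (1/3)πr²h = (1/3)π((3/5)h)²h = (3/25)πh³
dV/dh = (9/25)πh²
dh/dt = (dV/dt)/(dV/dh) = -10/((9/25)π·9²) = -250/(729π) m/min
The level is dropping at 250/(729π) ≈ 0.1092 m/min.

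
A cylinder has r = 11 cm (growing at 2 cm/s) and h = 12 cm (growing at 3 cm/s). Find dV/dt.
891π cm³/s

V = πr²h
dV/dt = 2πrh·dr/dt + πr²·dh/dt
= 2π(11)(12)(2) + π(11)²(3)
= 891π cm³/s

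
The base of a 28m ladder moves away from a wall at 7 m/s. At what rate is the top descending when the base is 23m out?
161√255/255 ≈ 10.08 m/s

x² + y² = 28²
2x·dx/dt + 2y·dy/dt = 0
dy/dt = -x/y · dx/dt = -23/√255 · 7 = -161√255/255 m/s
The top is descending at 161√255/255 ≈ 10.08 m/s.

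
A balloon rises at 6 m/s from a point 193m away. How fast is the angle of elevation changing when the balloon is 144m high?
0.019971 rad/s

tan(θ) = y/193
sec²(θ) · dθ/dt = (1/193) · dy/dt
dθ/dt = cos²(θ)/193 · 6 = 193/(193² + 144²) · 6
dθ/dt = 0.019971 rad/s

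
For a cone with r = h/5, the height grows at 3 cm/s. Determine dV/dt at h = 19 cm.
1083π/25 cm³/s

V = (1/3)π(h/5)²h = πh³/75
dV/dt = πh²/25 · 3
At h = 19: dV/dt = 1083π/25 cm³/s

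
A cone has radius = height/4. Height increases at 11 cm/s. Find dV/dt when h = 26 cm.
1859π/4 cm³/s

V = (1/3)π(h/4)²h = πh³/48
dV/dt = πh²/16 · 11
At h = 26: dV/dt = 1859π/4 cm³/s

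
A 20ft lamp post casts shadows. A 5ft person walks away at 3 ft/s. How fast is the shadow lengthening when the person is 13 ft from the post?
1 ft/s

By similar triangles: 20/(x+s) = 5/s
Solving: s = 5x/15
ds/dt = 5/15 · dx/dt = 1/3 · 3 = 1 ft/s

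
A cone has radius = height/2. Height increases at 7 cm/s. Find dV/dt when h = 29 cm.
5887π/4 cm³/s

V = (1/3)π(h/2)²h = πh³/12
dV/dt = πh²/4 · 7
At h = 29: dV/dt = 5887π/4 cm³/s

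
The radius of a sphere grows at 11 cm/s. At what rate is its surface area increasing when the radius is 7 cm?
616π cm²/s

S = 4πr²
dS/dt = dS/dr · dr/dt = 8πr · 11
At r = 7: dS/dt = 616π cm²/s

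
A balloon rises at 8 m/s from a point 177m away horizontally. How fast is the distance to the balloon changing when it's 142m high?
1136√51493/51493 ≈ 5.006 m/s

z² = 177² + y²
z = √(177² + 142²) = √51493
dz/dt = y/z · dy/dt = 142/√51493 · 8 = 1136√51493/51493 ≈ 5.006 m/s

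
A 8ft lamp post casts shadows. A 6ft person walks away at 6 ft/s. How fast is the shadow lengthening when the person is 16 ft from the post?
18 ft/s

By similar triangles: 8/(x+s) = 6/s
Solving: s = 6x/2
ds/dt = 6/2 · dx/dt = 3 · 6 = 18 ft/s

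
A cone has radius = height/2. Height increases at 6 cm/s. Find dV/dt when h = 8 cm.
96π cm³/s

V = (1/3)π(h/2)²h = πh³/12
dV/dt = πh²/4 · 6
At h = 8: dV/dt = 96π cm³/s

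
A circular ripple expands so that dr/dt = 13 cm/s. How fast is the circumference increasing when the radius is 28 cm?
26π cm/s

C = 2πr
dC/dt = 2π · dr/dt = 2π · 13 = 26π cm/s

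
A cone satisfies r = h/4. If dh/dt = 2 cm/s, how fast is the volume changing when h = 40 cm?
200π cm³/s

V = (1/3)π(h/4)²h = πh³/48
dV/dt = πh²/16 · 2
At h = 40: dV/dt = 200π cm³/s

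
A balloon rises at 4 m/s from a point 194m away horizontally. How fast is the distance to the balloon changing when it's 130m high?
130√13634/6817 ≈ 2.227 m/s

z² = 194² + y²
z = √(194² + 130²) = 2√13634
dz/dt = y/z · dy/dt = 130/(2√13634) · 4 = 130√13634/6817 ≈ 2.227 m/s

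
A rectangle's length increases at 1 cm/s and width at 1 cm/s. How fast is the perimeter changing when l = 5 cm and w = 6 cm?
4 cm/s

P = 2(l + w)
dP/dt = 2(dl/dt + dw/dt) = 2(1 + 1) = 4 cm/s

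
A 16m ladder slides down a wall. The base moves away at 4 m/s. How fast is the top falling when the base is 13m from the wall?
52√87/87 ≈ 5.575 m/s

x² + y² = 16²
2x·dx/dt + 2y·dy/dt = 0
dy/dt = -x/y · dx/dt = -13/√87 · 4 = -52√87/87 m/s
The top is descending at 52√87/87 ≈ 5.575 m/s.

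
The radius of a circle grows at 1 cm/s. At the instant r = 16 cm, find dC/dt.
2π cm/s

C = 2πr
dC/dt = 2π · dr/dt = 2π · 1 = 2π cm/s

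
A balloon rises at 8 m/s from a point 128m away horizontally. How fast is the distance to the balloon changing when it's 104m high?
104√17/85 ≈ 5.045 m/s

z² = 128² + y²
z = √(128² + 104²) = 40√17
dz/dt = y/z · dy/dt = 104/(40√17) · 8 = 104√17/85 ≈ 5.045 m/s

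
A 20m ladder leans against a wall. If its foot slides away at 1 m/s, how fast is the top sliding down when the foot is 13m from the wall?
13√231/231 ≈ 0.8553 m/s

x² + y² = 20²
2x·dx/dt + 2y·dy/dt = 0
dy/dt = -x/y · dx/dt = -13/√231 · 1 = -13√231/231 m/s
The top is descending at 13√231/231 ≈ 0.8553 m/s.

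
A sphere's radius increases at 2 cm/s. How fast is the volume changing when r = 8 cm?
512π cm³/s

V = (4/3)πr³
dV/dt = dV/dr · dr/dt = 4πr² · 2
At r = 8: dV/dt = 512π cm³/s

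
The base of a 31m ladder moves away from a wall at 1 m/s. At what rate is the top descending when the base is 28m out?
28√177/177 ≈ 2.105 m/s

x² + y² = 31²
2x·dx/dt + 2y·dy/dt = 0
dy/dt = -x/y · dx/dt = -28/√177 · 1 = -28√177/177 m/s
The top is descending at 28√177/177 ≈ 2.105 m/s.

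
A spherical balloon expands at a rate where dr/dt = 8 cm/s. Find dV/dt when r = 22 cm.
15488π cm³/s

V = (4/3)πr³
dV/dt = dV/dr · dr/dt = 4πr² · 8
At r = 22: dV/dt = 15488π cm³/s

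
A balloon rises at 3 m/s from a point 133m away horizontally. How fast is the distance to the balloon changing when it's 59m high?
177√21170/21170 ≈ 1.217 m/s

z² = 133² + y²
z = √(133² + 59²) = √21170
dz/dt = y/z · dy/dt = 59/√21170 · 3 = 177√21170/21170 ≈ 1.217 m/s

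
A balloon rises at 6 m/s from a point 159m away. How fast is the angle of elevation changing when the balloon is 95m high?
0.027809 rad/s

tan(θ) = y/159
sec²(θ) · dθ/dt = (1/159) · dy/dt
dθ/dt = cos²(θ)/159 · 6 = 159/(159² + 95²) · 6
dθ/dt = 0.027809 rad/s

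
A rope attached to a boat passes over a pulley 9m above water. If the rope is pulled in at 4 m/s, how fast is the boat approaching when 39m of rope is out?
13√10/10 ≈ 4.111 m/s

rope² = x² + 9²
x = √(39² - 9²) = 12√10
dx/dt = (rope/x) · d(rope)/dt = (39/(12√10)) · (-4) = -13√10/10 m/s
The boat approaches at 13√10/10 ≈ 4.111 m/s.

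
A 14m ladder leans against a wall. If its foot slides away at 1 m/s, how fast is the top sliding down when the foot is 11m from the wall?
11√3/15 ≈ 1.27 m/s

x² + y² = 14²
2x·dx/dt + 2y·dy/dt = 0
dy/dt = -x/y · dx/dt = -11/(5√3) · 1 = -11√3/15 m/s
The top is descending at 11√3/15 ≈ 1.27 m/s.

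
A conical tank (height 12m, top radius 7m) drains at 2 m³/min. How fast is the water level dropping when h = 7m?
288/(2401π) ≈ 0.03818 m/min

r/h = 7/12, so r = (7/12)h
V = (1/3)πr²h = (1/3)π((7/12)h)²h = (49/432)πh³
dV/dh = (49/144)πh²
dh/dt = (dV/dt)/(dV/dh) = -2/((49/144)π·7²) = -288/(2401π) m/min
The level is dropping at 288/(2401π) ≈ 0.03818 m/min.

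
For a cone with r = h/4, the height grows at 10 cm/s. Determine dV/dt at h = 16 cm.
160π cm³/s

V = (1/3)π(h/4)²h = πh³/48
dV/dt = πh²/16 · 10
At h = 16: dV/dt = 160π cm³/s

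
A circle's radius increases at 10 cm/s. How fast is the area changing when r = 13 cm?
260π cm²/s

A = πr²
dA/dt = 2πr · dr/dt = 2π(13)(10) = 260π cm²/s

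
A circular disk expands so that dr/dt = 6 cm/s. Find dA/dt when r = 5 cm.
60π cm²/s

A = πr²
dA/dt = 2πr · dr/dt = 2π(5)(6) = 60π cm²/s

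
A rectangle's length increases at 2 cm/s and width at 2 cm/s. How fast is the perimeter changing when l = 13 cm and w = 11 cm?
8 cm/s

P = 2(l + w)
dP/dt = 2(dl/dt + dw/dt) = 2(2 + 2) = 8 cm/s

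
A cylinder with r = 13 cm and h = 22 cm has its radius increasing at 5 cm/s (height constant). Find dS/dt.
480π cm²/s

S = 2πrh + 2πr² (lateral + bases)
dS/dt = (2πh + 4πr)·dr/dt = (2π·22 + 4π·13)·5
= 480π cm²/s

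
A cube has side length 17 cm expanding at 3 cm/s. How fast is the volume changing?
2601 cm³/s

V = s³
dV/dt = 3s² · ds/dt = 3·17²·3 = 2601 cm³/s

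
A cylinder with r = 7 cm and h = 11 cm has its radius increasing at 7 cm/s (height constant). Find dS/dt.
350π cm²/s

S = 2πrh + 2πr² (lateral + bases)
dS/dt = (2πh + 4πr)·dr/dt = (2π·11 + 4π·7)·7
= 350π cm²/s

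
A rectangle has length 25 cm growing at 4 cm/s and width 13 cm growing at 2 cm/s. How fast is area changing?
102 cm²/s

A = lw
dA/dt = w·dl/dt + l·dw/dt = 13·4 + 25·2 = 102 cm²/s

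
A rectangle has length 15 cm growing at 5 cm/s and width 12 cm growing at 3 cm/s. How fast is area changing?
105 cm²/s

A = lw
dA/dt = w·dl/dt + l·dw/dt = 12·5 + 15·3 = 105 cm²/s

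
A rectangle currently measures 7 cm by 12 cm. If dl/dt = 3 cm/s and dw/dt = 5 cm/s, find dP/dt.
16 cm/s

P = 2(l + w)
dP/dt = 2(dl/dt + dw/dt) = 2(3 + 5) = 16 cm/s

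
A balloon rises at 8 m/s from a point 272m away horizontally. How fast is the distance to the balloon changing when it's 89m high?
712√81905/81905 ≈ 2.488 m/s

z² = 272² + y²
z = √(272² + 89²) = √81905
dz/dt = y/z · dy/dt = 89/√81905 · 8 = 712√81905/81905 ≈ 2.488 m/s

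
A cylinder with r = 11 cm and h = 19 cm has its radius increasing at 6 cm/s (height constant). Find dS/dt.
492π cm²/s

S = 2πrh + 2πr² (lateral + bases)
dS/dt = (2πh + 4πr)·dr/dt = (2π·19 + 4π·11)·6
= 492π cm²/s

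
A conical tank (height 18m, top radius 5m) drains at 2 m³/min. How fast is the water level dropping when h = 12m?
9/(50π) ≈ 0.0573 m/min

r/h = 5/18, so r = (5/18)h
V = (1/3)πr²h = (1/3)π((5/18)h)²h = (25/972)πh³
dV/dh = (25/324)πh²
dh/dt = (dV/dt)/(dV/dh) = -2/((25/324)π·12²) = -9/(50π) m/min
The level is dropping at 9/(50π) ≈ 0.0573 m/min.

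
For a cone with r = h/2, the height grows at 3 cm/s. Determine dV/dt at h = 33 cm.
3267π/4 cm³/s

V = (1/3)π(h/2)²h = πh³/12
dV/dt = πh²/4 · 3
At h = 33: dV/dt = 3267π/4 cm³/s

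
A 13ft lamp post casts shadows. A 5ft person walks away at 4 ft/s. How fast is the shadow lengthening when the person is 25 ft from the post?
5/2 ft/s

By similar triangles: 13/(x+s) = 5/s
Solving: s = 5x/8
ds/dt = 5/8 · dx/dt = 5/8 · 4 = 5/2 ft/s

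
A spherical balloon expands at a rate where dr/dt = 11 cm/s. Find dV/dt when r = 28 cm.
34496π cm³/s

V = (4/3)πr³
dV/dt = dV/dr · dr/dt = 4πr² · 11
At r = 28: dV/dt = 34496π cm³/s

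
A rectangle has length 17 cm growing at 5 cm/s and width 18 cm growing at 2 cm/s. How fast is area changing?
124 cm²/s

A = lw
dA/dt = w·dl/dt + l·dw/dt = 18·5 + 17·2 = 124 cm²/s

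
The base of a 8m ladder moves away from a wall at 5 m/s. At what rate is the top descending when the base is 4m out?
5√3/3 ≈ 2.887 m/s

x² + y² = 8²
2x·dx/dt + 2y·dy/dt = 0
dy/dt = -x/y · dx/dt = -4/(4√3) · 5 = -5√3/3 m/s
The top is descending at 5√3/3 ≈ 2.887 m/s.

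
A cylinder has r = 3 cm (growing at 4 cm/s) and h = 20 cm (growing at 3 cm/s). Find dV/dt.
507π cm³/s

V = πr²h
dV/dt = 2πrh·dr/dt + πr²·dh/dt
= 2π(3)(20)(4) + π(3)²(3)
= 507π cm³/s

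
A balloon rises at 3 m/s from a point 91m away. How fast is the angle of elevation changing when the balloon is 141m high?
0.009694 rad/s

tan(θ) = y/91
sec²(θ) · dθ/dt = (1/91) · dy/dt
dθ/dt = cos²(θ)/91 · 3 = 91/(91² + 141²) · 3
dθ/dt = 0.009694 rad/s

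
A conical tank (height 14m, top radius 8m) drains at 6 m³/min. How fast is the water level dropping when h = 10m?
147/(800π) ≈ 0.05849 m/min

r/h = 8/14, so r = (4/7)h
V = (1/3)πr²h = (1/3)π((4/7)h)²h = (16/147)πh³
dV/dh = (16/49)πh²
dh/dt = (dV/dt)/(dV/dh) = -6/((16/49)π·10²) = -147/(800π) m/min
The level is dropping at 147/(800π) ≈ 0.05849 m/min.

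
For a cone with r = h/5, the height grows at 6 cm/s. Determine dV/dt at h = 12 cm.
864π/25 cm³/s

V = (1/3)π(h/5)²h = πh³/75
dV/dt = πh²/25 · 6
At h = 12: dV/dt = 864π/25 cm³/s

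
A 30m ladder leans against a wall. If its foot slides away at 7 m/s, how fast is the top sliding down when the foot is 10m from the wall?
7√2/4 ≈ 2.475 m/s

x² + y² = 30²
2x·dx/dt + 2y·dy/dt = 0
dy/dt = -x/y · dx/dt = -10/(20√2) · 7 = -7√2/4 m/s
The top is descending at 7√2/4 ≈ 2.475 m/s.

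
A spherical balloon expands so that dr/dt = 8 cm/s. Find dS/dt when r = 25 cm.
1600π cm²/s

S = 4πr²
dS/dt = dS/dr · dr/dt = 8πr · 8
At r = 25: dS/dt = 1600π cm²/s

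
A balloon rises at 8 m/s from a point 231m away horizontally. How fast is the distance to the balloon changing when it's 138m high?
368√8045/8045 ≈ 4.103 m/s

z² = 231² + y²
z = √(231² + 138²) = 3√8045
dz/dt = y/z · dy/dt = 138/(3√8045) · 8 = 368√8045/8045 ≈ 4.103 m/s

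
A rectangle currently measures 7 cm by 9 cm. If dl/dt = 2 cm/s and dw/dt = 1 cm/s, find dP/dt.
6 cm/s

P = 2(l + w)
dP/dt = 2(dl/dt + dw/dt) = 2(2 + 1) = 6 cm/s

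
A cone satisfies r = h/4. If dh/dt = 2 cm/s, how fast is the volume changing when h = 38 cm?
361π/2 cm³/s

V = (1/3)π(h/4)²h = πh³/48
dV/dt = πh²/16 · 2
At h = 38: dV/dt = 361π/2 cm³/s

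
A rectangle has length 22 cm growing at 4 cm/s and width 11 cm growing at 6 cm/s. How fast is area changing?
176 cm²/s

A = lw
dA/dt = w·dl/dt + l·dw/dt = 11·4 + 22·6 = 176 cm²/s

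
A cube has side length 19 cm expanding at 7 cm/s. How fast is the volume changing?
7581 cm³/s

V = s³
dV/dt = 3s² · ds/dt = 3·19²·7 = 7581 cm³/s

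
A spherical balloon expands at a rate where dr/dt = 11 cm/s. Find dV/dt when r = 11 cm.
5324π cm³/s

V = (4/3)πr³
dV/dt = dV/dr · dr/dt = 4πr² · 11
At r = 11: dV/dt = 5324π cm³/s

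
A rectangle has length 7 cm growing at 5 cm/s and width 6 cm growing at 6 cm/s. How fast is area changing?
72 cm²/s

A = lw
dA/dt = w·dl/dt + l·dw/dt = 6·5 + 7·6 = 72 cm²/s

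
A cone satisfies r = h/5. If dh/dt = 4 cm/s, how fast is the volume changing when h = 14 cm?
784π/25 cm³/s

V = (1/3)π(h/5)²h = πh³/75
dV/dt = πh²/25 · 4
At h = 14: dV/dt = 784π/25 cm³/s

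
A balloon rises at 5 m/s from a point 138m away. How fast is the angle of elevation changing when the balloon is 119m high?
0.02078 rad/s

tan(θ) = y/138
sec²(θ) · dθ/dt = (1/138) · dy/dt
dθ/dt = cos²(θ)/138 · 5 = 138/(138² + 119²) · 5
dθ/dt = 0.02078 rad/s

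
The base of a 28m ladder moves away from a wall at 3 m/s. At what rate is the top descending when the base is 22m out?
11√3/5 ≈ 3.811 m/s

x² + y² = 28²
2x·dx/dt + 2y·dy/dt = 0
dy/dt = -x/y · dx/dt = -22/(10√3) · 3 = -11√3/5 m/s
The top is descending at 11√3/5 ≈ 3.811 m/s.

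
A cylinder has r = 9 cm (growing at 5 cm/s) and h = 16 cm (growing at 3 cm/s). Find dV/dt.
1683π cm³/s

V = πr²h
dV/dt = 2πrh·dr/dt + πr²·dh/dt
= 2π(9)(16)(5) + π(9)²(3)
= 1683π cm³/s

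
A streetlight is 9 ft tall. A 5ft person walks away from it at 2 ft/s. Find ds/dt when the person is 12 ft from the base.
5/2 ft/s

By similar triangles: 9/(x+s) = 5/s
Solving: s = 5x/4
ds/dt = 5/4 · dx/dt = 5/4 · 2 = 5/2 ft/s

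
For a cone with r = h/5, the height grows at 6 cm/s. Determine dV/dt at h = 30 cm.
216π cm³/s

V = (1/3)π(h/5)²h = πh³/75
dV/dt = πh²/25 · 6
At h = 30: dV/dt = 216π cm³/s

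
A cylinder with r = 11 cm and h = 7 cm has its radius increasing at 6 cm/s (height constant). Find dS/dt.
348π cm²/s

S = 2πrh + 2πr² (lateral + bases)
dS/dt = (2πh + 4πr)·dr/dt = (2π·7 + 4π·11)·6
= 348π cm²/s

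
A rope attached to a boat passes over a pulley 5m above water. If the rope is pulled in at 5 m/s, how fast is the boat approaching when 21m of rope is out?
105√26/104 ≈ 5.148 m/s

rope² = x² + 5²
x = √(21² - 5²) = 4√26
dx/dt = (rope/x) · d(rope)/dt = (21/(4√26)) · (-5) = -105√26/104 m/s
The boat approaches at 105√26/104 ≈ 5.148 m/s.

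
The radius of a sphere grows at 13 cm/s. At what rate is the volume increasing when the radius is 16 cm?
13312π cm³/s

V = (4/3)πr³
dV/dt = dV/dr · dr/dt = 4πr² · 13
At r = 16: dV/dt = 13312π cm³/s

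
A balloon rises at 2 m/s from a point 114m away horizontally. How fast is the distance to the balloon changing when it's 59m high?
118√16477/16477 ≈ 0.9193 m/s

z² = 114² + y²
z = √(114² + 59²) = √16477
dz/dt = y/z · dy/dt = 59/√16477 · 2 = 118√16477/16477 ≈ 0.9193 m/s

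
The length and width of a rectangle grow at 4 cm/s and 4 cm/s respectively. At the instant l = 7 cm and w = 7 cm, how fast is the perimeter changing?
16 cm/s

P = 2(l + w)
dP/dt = 2(dl/dt + dw/dt) = 2(4 + 4) = 16 cm/s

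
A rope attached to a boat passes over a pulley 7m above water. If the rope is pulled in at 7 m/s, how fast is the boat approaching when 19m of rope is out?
133√78/156 ≈ 7.53 m/s

rope² = x² + 7²
x = √(19² - 7²) = 2√78
dx/dt = (rope/x) · d(rope)/dt = (19/(2√78)) · (-7) = -133√78/156 m/s
The boat approaches at 133√78/156 ≈ 7.53 m/s.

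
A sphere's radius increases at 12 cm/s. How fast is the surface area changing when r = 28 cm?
2688π cm²/s

S = 4πr²
dS/dt = dS/dr · dr/dt = 8πr · 12
At r = 28: dS/dt = 2688π cm²/s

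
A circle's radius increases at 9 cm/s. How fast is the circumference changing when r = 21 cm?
18π cm/s

C = 2πr
dC/dt = 2π · dr/dt = 2π · 9 = 18π cm/s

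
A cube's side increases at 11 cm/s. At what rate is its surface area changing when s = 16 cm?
2112 cm²/s

A = 6s²
dA/dt = 12s · ds/dt = 12·16·11 = 2112 cm²/s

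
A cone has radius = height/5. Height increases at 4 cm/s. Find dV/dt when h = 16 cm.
1024π/25 cm³/s

V = (1/3)π(h/5)²h = πh³/75
dV/dt = πh²/25 · 4
At h = 16: dV/dt = 1024π/25 cm³/s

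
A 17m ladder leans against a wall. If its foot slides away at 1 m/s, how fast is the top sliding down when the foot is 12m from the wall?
12√145/145 ≈ 0.9965 m/s

x² + y² = 17²
2x·dx/dt + 2y·dy/dt = 0
dy/dt = -x/y · dx/dt = -12/√145 · 1 = -12√145/145 m/s
The top is descending at 12√145/145 ≈ 0.9965 m/s.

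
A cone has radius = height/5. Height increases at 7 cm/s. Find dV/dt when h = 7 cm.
343π/25 cm³/s

V = (1/3)π(h/5)²h = πh³/75
dV/dt = πh²/25 · 7
At h = 7: dV/dt = 343π/25 cm³/s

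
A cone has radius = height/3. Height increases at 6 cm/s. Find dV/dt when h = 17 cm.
578π/3 cm³/s

V = (1/3)π(h/3)²h = πh³/27
dV/dt = πh²/9 · 6
At h = 17: dV/dt = 578π/3 cm³/s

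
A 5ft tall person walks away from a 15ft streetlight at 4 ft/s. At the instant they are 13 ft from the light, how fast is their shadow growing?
2 ft/s

By similar triangles: 15/(x+s) = 5/s
Solving: s = 5x/10
ds/dt = 5/10 · dx/dt = 1/2 · 4 = 2 ft/s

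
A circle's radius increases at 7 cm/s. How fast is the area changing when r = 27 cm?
378π cm²/s

A = πr²
dA/dt = 2πr · dr/dt = 2π(27)(7) = 378π cm²/s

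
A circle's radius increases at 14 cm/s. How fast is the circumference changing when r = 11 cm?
28π cm/s

C = 2πr
dC/dt = 2π · dr/dt = 2π · 14 = 28π cm/s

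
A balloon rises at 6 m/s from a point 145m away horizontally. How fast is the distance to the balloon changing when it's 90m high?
108√1165/1165 ≈ 3.164 m/s

z² = 145² + y²
z = √(145² + 90²) = 5√1165
dz/dt = y/z · dy/dt = 90/(5√1165) · 6 = 108√1165/1165 ≈ 3.164 m/s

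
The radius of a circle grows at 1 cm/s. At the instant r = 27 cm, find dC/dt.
2π cm/s

C = 2πr
dC/dt = 2π · dr/dt = 2π · 1 = 2π cm/s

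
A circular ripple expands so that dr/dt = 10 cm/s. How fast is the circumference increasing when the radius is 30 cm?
20π cm/s

C = 2πr
dC/dt = 2π · dr/dt = 2π · 10 = 20π cm/s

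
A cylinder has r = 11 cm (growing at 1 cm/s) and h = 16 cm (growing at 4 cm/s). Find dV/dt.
836π cm³/s

V = πr²h
dV/dt = 2πrh·dr/dt + πr²·dh/dt
= 2π(11)(16)(1) + π(11)²(4)
= 836π cm³/s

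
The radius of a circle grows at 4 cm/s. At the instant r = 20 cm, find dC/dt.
8π cm/s

C = 2πr
dC/dt = 2π · dr/dt = 2π · 4 = 8π cm/s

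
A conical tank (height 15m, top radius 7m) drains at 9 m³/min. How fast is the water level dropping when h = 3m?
225/(49π) ≈ 1.462 m/min

r/h = 7/15, so r = (7/15)h
V = (1/3)πr²h = (1/3)π((7/15)h)²h = (49/675)πh³
dV/dh = (49/225)πh²
dh/dt = (dV/dt)/(dV/dh) = -9/((49/225)π·3²) = -225/(49π) m/min
The level is dropping at 225/(49π) ≈ 1.462 m/min.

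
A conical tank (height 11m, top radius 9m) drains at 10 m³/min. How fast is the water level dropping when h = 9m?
1210/(6561π) ≈ 0.0587 m/min

r/h = 9/11, so r = (9/11)h
V = (1/3)πr²h = (1/3)π((9/11)h)²h = (27/121)πh³
dV/dh = (81/121)πh²
dh/dt = (dV/dt)/(dV/dh) = -10/((81/121)π·9²) = -1210/(6561π) m/min
The level is dropping at 1210/(6561π) ≈ 0.0587 m/min.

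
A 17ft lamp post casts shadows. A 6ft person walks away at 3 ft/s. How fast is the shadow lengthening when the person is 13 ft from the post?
18/11 ft/s

By similar triangles: 17/(x+s) = 6/s
Solving: s = 6x/11
ds/dt = 6/11 · dx/dt = 6/11 · 3 = 18/11 ft/s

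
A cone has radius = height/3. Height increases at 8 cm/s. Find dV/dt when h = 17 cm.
2312π/9 cm³/s

V = (1/3)π(h/3)²h = πh³/27
dV/dt = πh²/9 · 8
At h = 17: dV/dt = 2312π/9 cm³/s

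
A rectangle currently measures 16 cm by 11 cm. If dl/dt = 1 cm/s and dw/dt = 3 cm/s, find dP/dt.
8 cm/s

P = 2(l + w)
dP/dt = 2(dl/dt + dw/dt) = 2(1 + 3) = 8 cm/s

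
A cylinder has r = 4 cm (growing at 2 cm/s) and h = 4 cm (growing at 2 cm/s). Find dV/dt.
96π cm³/s

V = πr²h
dV/dt = 2πrh·dr/dt + πr²·dh/dt
= 2π(4)(4)(2) + π(4)²(2)
= 96π cm³/s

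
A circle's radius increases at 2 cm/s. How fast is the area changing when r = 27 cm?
108π cm²/s

A = πr²
dA/dt = 2πr · dr/dt = 2π(27)(2) = 108π cm²/s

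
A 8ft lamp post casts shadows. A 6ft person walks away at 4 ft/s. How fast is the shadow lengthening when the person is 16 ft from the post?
12 ft/s

By similar triangles: 8/(x+s) = 6/s
Solving: s = 6x/2
ds/dt = 6/2 · dx/dt = 3 · 4 = 12 ft/s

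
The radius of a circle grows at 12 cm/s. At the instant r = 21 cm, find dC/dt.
24π cm/s

C = 2πr
dC/dt = 2π · dr/dt = 2π · 12 = 24π cm/s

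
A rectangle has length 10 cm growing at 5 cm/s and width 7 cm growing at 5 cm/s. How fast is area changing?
85 cm²/s

A = lw
dA/dt = w·dl/dt + l·dw/dt = 7·5 + 10·5 = 85 cm²/s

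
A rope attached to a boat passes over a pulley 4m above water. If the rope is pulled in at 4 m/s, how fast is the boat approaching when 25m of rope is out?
100√609/609 ≈ 4.052 m/s

rope² = x² + 4²
x = √(25² - 4²) = √609
dx/dt = (rope/x) · d(rope)/dt = (25/√609) · (-4) = -100√609/609 m/s
The boat approaches at 100√609/609 ≈ 4.052 m/s.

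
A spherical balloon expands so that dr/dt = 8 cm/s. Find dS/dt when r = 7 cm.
448π cm²/s

S = 4πr²
dS/dt = dS/dr · dr/dt = 8πr · 8
At r = 7: dS/dt = 448π cm²/s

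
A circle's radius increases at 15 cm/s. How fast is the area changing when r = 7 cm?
210π cm²/s

A = πr²
dA/dt = 2πr · dr/dt = 2π(7)(15) = 210π cm²/s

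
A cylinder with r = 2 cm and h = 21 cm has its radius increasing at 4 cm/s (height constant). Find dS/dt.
200π cm²/s

S = 2πrh + 2πr² (lateral + bases)
dS/dt = (2πh + 4πr)·dr/dt = (2π·21 + 4π·2)·4
= 200π cm²/s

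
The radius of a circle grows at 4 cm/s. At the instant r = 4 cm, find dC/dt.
8π cm/s

C = 2πr
dC/dt = 2π · dr/dt = 2π · 4 = 8π cm/s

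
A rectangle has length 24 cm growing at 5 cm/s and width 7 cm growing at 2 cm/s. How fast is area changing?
83 cm²/s

A = lw
dA/dt = w·dl/dt + l·dw/dt = 7·5 + 24·2 = 83 cm²/s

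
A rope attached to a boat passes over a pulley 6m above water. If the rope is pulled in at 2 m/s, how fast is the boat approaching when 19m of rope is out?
38√13/65 ≈ 2.108 m/s

rope² = x² + 6²
x = √(19² - 6²) = 5√13
dx/dt = (rope/x) · d(rope)/dt = (19/(5√13)) · (-2) = -38√13/65 m/s
The boat approaches at 38√13/65 ≈ 2.108 m/s.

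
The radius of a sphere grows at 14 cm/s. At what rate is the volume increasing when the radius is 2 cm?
224π cm³/s

V = (4/3)πr³
dV/dt = dV/dr · dr/dt = 4πr² · 14
At r = 2: dV/dt = 224π cm³/s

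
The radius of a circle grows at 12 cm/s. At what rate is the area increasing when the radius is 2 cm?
48π cm²/s

A = πr²
dA/dt = 2πr · dr/dt = 2π(2)(12) = 48π cm²/s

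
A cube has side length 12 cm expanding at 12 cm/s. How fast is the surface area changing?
1728 cm²/s

A = 6s²
dA/dt = 12s · ds/dt = 12·12·12 = 1728 cm²/s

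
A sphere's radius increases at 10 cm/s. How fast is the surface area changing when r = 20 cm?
1600π cm²/s

S = 4πr²
dS/dt = dS/dr · dr/dt = 8πr · 10
At r = 20: dS/dt = 1600π cm²/s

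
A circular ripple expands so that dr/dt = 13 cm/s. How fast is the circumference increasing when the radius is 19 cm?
26π cm/s

C = 2πr
dC/dt = 2π · dr/dt = 2π · 13 = 26π cm/s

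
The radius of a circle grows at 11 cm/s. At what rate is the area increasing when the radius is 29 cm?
638π cm²/s

A = πr²
dA/dt = 2πr · dr/dt = 2π(29)(11) = 638π cm²/s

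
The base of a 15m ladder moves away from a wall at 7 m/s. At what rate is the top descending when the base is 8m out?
8√161/23 ≈ 4.413 m/s

x² + y² = 15²
2x·dx/dt + 2y·dy/dt = 0
dy/dt = -x/y · dx/dt = -8/√161 · 7 = -8√161/23 m/s
The top is descending at 8√161/23 ≈ 4.413 m/s.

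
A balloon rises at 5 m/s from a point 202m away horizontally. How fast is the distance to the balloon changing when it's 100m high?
250√12701/12701 ≈ 2.218 m/s

z² = 202² + y²
z = √(202² + 100²) = 2√12701
dz/dt = y/z · dy/dt = 100/(2√12701) · 5 = 250√12701/12701 ≈ 2.218 m/s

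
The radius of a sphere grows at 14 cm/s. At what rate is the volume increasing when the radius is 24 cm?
32256π cm³/s

V = (4/3)πr³
dV/dt = dV/dr · dr/dt = 4πr² · 14
At r = 24: dV/dt = 32256π cm³/s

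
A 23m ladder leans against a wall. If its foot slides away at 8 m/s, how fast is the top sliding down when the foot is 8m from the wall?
64√465/465 ≈ 2.968 m/s

x² + y² = 23²
2x·dx/dt + 2y·dy/dt = 0
dy/dt = -x/y · dx/dt = -8/√465 · 8 = -64√465/465 m/s
The top is descending at 64√465/465 ≈ 2.968 m/s.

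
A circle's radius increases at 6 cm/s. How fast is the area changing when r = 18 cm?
216π cm²/s

A = πr²
dA/dt = 2πr · dr/dt = 2π(18)(6) = 216π cm²/s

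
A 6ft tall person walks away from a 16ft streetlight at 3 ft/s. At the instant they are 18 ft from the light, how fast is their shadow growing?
9/5 ft/s

By similar triangles: 16/(x+s) = 6/s
Solving: s = 6x/10
ds/dt = 6/10 · dx/dt = 3/5 · 3 = 9/5 ft/s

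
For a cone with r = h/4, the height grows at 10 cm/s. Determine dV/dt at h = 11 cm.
605π/8 cm³/s

V = (1/3)π(h/4)²h = πh³/48
dV/dt = πh²/16 · 10
At h = 11: dV/dt = 605π/8 cm³/s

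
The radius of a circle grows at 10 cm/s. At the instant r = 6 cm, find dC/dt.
20π cm/s

C = 2πr
dC/dt = 2π · dr/dt = 2π · 10 = 20π cm/s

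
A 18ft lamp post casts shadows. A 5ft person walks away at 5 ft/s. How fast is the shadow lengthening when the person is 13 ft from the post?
25/13 ft/s

By similar triangles: 18/(x+s) = 5/s
Solving: s = 5x/13
ds/dt = 5/13 · dx/dt = 5/13 · 5 = 25/13 ft/s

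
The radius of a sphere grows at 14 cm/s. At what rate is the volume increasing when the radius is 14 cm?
10976π cm³/s

V = (4/3)πr³
dV/dt = dV/dr · dr/dt = 4πr² · 14
At r = 14: dV/dt = 10976π cm³/s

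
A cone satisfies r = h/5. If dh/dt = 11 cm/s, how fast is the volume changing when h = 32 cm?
11264π/25 cm³/s

V = (1/3)π(h/5)²h = πh³/75
dV/dt = πh²/25 · 11
At h = 32: dV/dt = 11264π/25 cm³/s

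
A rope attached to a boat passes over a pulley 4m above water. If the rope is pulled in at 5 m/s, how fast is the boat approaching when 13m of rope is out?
65√17/51 ≈ 5.255 m/s

rope² = x² + 4²
x = √(13² - 4²) = 3√17
dx/dt = (rope/x) · d(rope)/dt = (13/(3√17)) · (-5) = -65√17/51 m/s
The boat approaches at 65√17/51 ≈ 5.255 m/s.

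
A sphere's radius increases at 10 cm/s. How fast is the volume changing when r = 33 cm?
43560π cm³/s

V = (4/3)πr³
dV/dt = dV/dr · dr/dt = 4πr² · 10
At r = 33: dV/dt = 43560π cm³/s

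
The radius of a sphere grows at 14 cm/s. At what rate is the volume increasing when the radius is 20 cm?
22400π cm³/s

V = (4/3)πr³
dV/dt = dV/dr · dr/dt = 4πr² · 14
At r = 20: dV/dt = 22400π cm³/s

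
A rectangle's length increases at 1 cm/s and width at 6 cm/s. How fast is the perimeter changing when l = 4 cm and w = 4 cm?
14 cm/s

P = 2(l + w)
dP/dt = 2(dl/dt + dw/dt) = 2(1 + 6) = 14 cm/s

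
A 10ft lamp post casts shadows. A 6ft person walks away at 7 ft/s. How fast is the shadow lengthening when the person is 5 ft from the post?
21/2 ft/s

By similar triangles: 10/(x+s) = 6/s
Solving: s = 6x/4
ds/dt = 6/4 · dx/dt = 3/2 · 7 = 21/2 ft/s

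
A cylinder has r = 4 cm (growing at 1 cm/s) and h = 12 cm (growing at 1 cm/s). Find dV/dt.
112π cm³/s

V = πr²h
dV/dt = 2πrh·dr/dt + πr²·dh/dt
= 2π(4)(12)(1) + π(4)²(1)
= 112π cm³/s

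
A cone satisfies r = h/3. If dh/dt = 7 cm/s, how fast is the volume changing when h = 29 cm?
5887π/9 cm³/s

V = (1/3)π(h/3)²h = πh³/27
dV/dt = πh²/9 · 7
At h = 29: dV/dt = 5887π/9 cm³/s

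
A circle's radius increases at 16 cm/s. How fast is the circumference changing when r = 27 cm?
32π cm/s

C = 2πr
dC/dt = 2π · dr/dt = 2π · 16 = 32π cm/s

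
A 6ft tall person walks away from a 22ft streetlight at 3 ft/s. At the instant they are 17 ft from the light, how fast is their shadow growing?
9/8 ft/s

By similar triangles: 22/(x+s) = 6/s
Solving: s = 6x/16
ds/dt = 6/16 · dx/dt = 3/8 · 3 = 9/8 ft/s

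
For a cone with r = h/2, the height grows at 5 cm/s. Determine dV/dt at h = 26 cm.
845π cm³/s

V = (1/3)π(h/2)²h = πh³/12
dV/dt = πh²/4 · 5
At h = 26: dV/dt = 845π cm³/s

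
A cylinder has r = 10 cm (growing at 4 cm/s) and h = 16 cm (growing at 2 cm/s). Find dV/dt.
1480π cm³/s

V = πr²h
dV/dt = 2πrh·dr/dt + πr²·dh/dt
= 2π(10)(16)(4) + π(10)²(2)
= 1480π cm³/s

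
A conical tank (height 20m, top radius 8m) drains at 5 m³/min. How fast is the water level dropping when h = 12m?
125/(576π) ≈ 0.06908 m/min

r/h = 8/20, so r = (2/5)h
V = (1/3)πr²h = (1/3)π((2/5)h)²h = (4/75)πh³
dV/dh = (4/25)πh²
dh/dt = (dV/dt)/(dV/dh) = -5/((4/25)π·12²) = -125/(576π) m/min
The level is dropping at 125/(576π) ≈ 0.06908 m/min.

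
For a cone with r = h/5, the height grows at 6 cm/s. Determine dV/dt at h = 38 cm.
8664π/25 cm³/s

V = (1/3)π(h/5)²h = πh³/75
dV/dt = πh²/25 · 6
At h = 38: dV/dt = 8664π/25 cm³/s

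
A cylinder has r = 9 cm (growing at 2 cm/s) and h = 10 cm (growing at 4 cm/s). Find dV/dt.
684π cm³/s

V = πr²h
dV/dt = 2πrh·dr/dt + πr²·dh/dt
= 2π(9)(10)(2) + π(9)²(4)
= 684π cm³/s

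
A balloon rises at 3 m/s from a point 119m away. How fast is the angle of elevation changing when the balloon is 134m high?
0.011116 rad/s

tan(θ) = y/119
sec²(θ) · dθ/dt = (1/119) · dy/dt
dθ/dt = cos²(θ)/119 · 3 = 119/(119² + 134²) · 3
dθ/dt = 0.011116 rad/s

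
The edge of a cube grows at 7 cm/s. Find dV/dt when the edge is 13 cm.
3549 cm³/s

V = s³
dV/dt = 3s² · ds/dt = 3·13²·7 = 3549 cm³/s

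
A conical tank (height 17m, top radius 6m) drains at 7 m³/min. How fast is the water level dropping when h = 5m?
2023/(900π) ≈ 0.7155 m/min

r/h = 6/17, so r = (6/17)h
V = (1/3)πr²h = (1/3)π((6/17)h)²h = (12/289)πh³
dV/dh = (36/289)πh²
dh/dt = (dV/dt)/(dV/dh) = -7/((36/289)π·5²) = -2023/(900π) m/min
The level is dropping at 2023/(900π) ≈ 0.7155 m/min.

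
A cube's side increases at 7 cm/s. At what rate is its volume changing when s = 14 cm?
4116 cm³/s

V = s³
dV/dt = 3s² · ds/dt = 3·14²·7 = 4116 cm³/s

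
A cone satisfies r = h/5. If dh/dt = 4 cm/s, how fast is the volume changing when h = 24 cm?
2304π/25 cm³/s

V = (1/3)π(h/5)²h = πh³/75
dV/dt = πh²/25 · 4
At h = 24: dV/dt = 2304π/25 cm³/s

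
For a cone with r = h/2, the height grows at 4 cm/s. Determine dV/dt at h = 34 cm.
1156π cm³/s

V = (1/3)π(h/2)²h = πh³/12
dV/dt = πh²/4 · 4
At h = 34: dV/dt = 1156π cm³/s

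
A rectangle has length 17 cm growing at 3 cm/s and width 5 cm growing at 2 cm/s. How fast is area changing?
49 cm²/s

A = lw
dA/dt = w·dl/dt + l·dw/dt = 5·3 + 17·2 = 49 cm²/s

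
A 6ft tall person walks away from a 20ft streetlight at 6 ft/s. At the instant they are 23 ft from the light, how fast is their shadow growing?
18/7 ft/s

By similar triangles: 20/(x+s) = 6/s
Solving: s = 6x/14
ds/dt = 6/14 · dx/dt = 3/7 · 6 = 18/7 ft/s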